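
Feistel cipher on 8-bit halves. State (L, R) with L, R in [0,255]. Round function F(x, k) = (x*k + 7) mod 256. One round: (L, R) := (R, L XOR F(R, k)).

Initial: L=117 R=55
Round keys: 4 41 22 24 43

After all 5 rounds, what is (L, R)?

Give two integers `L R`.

Round 1 (k=4): L=55 R=150
Round 2 (k=41): L=150 R=58
Round 3 (k=22): L=58 R=149
Round 4 (k=24): L=149 R=197
Round 5 (k=43): L=197 R=139

Answer: 197 139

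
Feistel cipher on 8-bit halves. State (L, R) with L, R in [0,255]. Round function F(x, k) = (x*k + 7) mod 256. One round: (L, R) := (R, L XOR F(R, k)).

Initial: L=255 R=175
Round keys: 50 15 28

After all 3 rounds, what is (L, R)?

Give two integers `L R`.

Answer: 114 181

Derivation:
Round 1 (k=50): L=175 R=202
Round 2 (k=15): L=202 R=114
Round 3 (k=28): L=114 R=181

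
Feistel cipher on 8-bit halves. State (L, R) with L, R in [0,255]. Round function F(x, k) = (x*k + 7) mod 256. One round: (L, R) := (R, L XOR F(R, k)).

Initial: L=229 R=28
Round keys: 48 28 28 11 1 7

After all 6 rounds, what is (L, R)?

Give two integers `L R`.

Round 1 (k=48): L=28 R=162
Round 2 (k=28): L=162 R=163
Round 3 (k=28): L=163 R=121
Round 4 (k=11): L=121 R=153
Round 5 (k=1): L=153 R=217
Round 6 (k=7): L=217 R=111

Answer: 217 111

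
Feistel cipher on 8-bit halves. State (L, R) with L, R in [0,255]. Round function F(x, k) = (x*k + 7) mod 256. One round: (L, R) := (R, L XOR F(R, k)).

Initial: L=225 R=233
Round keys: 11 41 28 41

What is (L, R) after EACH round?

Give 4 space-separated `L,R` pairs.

Answer: 233,235 235,67 67,176 176,116

Derivation:
Round 1 (k=11): L=233 R=235
Round 2 (k=41): L=235 R=67
Round 3 (k=28): L=67 R=176
Round 4 (k=41): L=176 R=116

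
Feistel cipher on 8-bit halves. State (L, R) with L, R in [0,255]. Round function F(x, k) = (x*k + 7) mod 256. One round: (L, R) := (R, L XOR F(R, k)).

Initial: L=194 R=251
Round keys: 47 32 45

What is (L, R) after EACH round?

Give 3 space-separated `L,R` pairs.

Answer: 251,222 222,60 60,77

Derivation:
Round 1 (k=47): L=251 R=222
Round 2 (k=32): L=222 R=60
Round 3 (k=45): L=60 R=77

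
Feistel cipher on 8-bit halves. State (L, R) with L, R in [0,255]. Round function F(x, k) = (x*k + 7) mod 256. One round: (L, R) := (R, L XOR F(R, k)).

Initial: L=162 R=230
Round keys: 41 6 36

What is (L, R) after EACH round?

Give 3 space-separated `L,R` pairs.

Answer: 230,127 127,231 231,252

Derivation:
Round 1 (k=41): L=230 R=127
Round 2 (k=6): L=127 R=231
Round 3 (k=36): L=231 R=252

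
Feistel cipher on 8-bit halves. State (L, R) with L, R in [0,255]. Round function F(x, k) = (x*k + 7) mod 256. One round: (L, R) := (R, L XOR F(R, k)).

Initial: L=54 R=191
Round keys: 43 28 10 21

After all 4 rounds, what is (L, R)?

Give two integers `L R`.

Round 1 (k=43): L=191 R=42
Round 2 (k=28): L=42 R=32
Round 3 (k=10): L=32 R=109
Round 4 (k=21): L=109 R=216

Answer: 109 216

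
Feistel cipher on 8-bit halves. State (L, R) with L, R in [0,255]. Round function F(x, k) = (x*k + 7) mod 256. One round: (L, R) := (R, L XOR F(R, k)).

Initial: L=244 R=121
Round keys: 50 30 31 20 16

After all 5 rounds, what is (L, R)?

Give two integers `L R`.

Answer: 11 25

Derivation:
Round 1 (k=50): L=121 R=93
Round 2 (k=30): L=93 R=148
Round 3 (k=31): L=148 R=174
Round 4 (k=20): L=174 R=11
Round 5 (k=16): L=11 R=25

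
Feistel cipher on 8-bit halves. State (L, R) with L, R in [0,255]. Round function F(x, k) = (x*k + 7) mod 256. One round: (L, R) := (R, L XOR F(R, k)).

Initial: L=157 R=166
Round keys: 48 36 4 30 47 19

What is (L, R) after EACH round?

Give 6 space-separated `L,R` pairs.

Round 1 (k=48): L=166 R=186
Round 2 (k=36): L=186 R=137
Round 3 (k=4): L=137 R=145
Round 4 (k=30): L=145 R=140
Round 5 (k=47): L=140 R=42
Round 6 (k=19): L=42 R=169

Answer: 166,186 186,137 137,145 145,140 140,42 42,169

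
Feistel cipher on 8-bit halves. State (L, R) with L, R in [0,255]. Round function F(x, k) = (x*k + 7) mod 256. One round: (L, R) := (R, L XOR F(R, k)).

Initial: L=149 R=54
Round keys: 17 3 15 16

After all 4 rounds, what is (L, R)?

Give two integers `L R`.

Round 1 (k=17): L=54 R=8
Round 2 (k=3): L=8 R=41
Round 3 (k=15): L=41 R=102
Round 4 (k=16): L=102 R=78

Answer: 102 78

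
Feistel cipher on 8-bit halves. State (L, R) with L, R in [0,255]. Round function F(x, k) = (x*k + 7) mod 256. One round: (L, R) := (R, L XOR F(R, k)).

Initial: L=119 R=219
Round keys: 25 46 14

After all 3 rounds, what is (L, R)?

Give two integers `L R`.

Answer: 230 134

Derivation:
Round 1 (k=25): L=219 R=29
Round 2 (k=46): L=29 R=230
Round 3 (k=14): L=230 R=134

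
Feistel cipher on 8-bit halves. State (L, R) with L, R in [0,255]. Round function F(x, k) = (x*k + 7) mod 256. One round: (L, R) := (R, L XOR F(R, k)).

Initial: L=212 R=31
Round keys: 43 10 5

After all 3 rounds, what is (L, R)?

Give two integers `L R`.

Round 1 (k=43): L=31 R=232
Round 2 (k=10): L=232 R=8
Round 3 (k=5): L=8 R=199

Answer: 8 199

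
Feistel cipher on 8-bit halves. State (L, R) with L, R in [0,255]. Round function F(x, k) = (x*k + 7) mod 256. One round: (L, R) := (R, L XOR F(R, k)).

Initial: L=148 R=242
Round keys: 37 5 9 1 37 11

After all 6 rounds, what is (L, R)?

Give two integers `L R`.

Answer: 112 70

Derivation:
Round 1 (k=37): L=242 R=149
Round 2 (k=5): L=149 R=2
Round 3 (k=9): L=2 R=140
Round 4 (k=1): L=140 R=145
Round 5 (k=37): L=145 R=112
Round 6 (k=11): L=112 R=70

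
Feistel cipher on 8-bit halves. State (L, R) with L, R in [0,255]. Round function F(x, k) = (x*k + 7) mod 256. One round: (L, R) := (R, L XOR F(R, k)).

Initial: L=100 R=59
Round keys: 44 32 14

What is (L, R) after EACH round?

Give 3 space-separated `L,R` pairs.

Answer: 59,79 79,220 220,64

Derivation:
Round 1 (k=44): L=59 R=79
Round 2 (k=32): L=79 R=220
Round 3 (k=14): L=220 R=64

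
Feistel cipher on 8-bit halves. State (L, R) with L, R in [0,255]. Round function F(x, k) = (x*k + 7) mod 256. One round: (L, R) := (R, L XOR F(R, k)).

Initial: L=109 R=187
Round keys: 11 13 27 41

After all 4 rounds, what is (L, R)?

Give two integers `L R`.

Answer: 93 55

Derivation:
Round 1 (k=11): L=187 R=125
Round 2 (k=13): L=125 R=219
Round 3 (k=27): L=219 R=93
Round 4 (k=41): L=93 R=55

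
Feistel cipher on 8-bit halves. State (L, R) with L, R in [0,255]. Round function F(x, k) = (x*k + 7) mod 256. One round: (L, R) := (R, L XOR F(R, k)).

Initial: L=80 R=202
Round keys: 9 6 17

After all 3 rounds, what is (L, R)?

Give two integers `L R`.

Answer: 103 175

Derivation:
Round 1 (k=9): L=202 R=113
Round 2 (k=6): L=113 R=103
Round 3 (k=17): L=103 R=175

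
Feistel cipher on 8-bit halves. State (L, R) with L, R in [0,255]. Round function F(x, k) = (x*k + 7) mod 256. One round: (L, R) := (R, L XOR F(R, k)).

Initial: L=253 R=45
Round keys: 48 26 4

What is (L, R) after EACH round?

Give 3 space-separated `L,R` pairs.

Round 1 (k=48): L=45 R=138
Round 2 (k=26): L=138 R=38
Round 3 (k=4): L=38 R=21

Answer: 45,138 138,38 38,21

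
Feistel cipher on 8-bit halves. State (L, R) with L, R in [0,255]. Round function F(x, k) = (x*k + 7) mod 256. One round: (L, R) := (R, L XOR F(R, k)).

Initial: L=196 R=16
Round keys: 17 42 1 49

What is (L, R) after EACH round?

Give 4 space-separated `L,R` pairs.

Round 1 (k=17): L=16 R=211
Round 2 (k=42): L=211 R=181
Round 3 (k=1): L=181 R=111
Round 4 (k=49): L=111 R=243

Answer: 16,211 211,181 181,111 111,243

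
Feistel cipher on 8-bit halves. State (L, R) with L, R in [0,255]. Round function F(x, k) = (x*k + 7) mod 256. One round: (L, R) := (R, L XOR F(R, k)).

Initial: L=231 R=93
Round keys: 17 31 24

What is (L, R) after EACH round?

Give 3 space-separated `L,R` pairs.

Answer: 93,211 211,201 201,12

Derivation:
Round 1 (k=17): L=93 R=211
Round 2 (k=31): L=211 R=201
Round 3 (k=24): L=201 R=12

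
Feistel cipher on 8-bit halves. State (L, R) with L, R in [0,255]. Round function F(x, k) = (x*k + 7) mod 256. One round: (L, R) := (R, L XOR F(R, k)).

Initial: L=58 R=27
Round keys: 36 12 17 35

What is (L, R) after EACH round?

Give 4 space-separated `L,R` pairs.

Round 1 (k=36): L=27 R=233
Round 2 (k=12): L=233 R=232
Round 3 (k=17): L=232 R=134
Round 4 (k=35): L=134 R=177

Answer: 27,233 233,232 232,134 134,177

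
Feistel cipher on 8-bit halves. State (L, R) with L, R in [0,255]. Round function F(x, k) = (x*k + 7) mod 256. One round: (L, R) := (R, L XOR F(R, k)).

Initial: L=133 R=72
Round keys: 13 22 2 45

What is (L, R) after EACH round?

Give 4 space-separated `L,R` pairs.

Round 1 (k=13): L=72 R=42
Round 2 (k=22): L=42 R=235
Round 3 (k=2): L=235 R=247
Round 4 (k=45): L=247 R=153

Answer: 72,42 42,235 235,247 247,153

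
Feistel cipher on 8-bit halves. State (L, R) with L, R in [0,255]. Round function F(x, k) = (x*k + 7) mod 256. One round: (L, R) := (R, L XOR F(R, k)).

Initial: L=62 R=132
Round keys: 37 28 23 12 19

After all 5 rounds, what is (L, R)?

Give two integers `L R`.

Round 1 (k=37): L=132 R=37
Round 2 (k=28): L=37 R=151
Round 3 (k=23): L=151 R=189
Round 4 (k=12): L=189 R=116
Round 5 (k=19): L=116 R=30

Answer: 116 30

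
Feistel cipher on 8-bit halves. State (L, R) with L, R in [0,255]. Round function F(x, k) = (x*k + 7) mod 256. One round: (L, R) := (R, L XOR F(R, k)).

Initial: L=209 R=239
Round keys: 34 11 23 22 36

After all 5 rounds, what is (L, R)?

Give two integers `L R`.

Round 1 (k=34): L=239 R=20
Round 2 (k=11): L=20 R=12
Round 3 (k=23): L=12 R=15
Round 4 (k=22): L=15 R=93
Round 5 (k=36): L=93 R=20

Answer: 93 20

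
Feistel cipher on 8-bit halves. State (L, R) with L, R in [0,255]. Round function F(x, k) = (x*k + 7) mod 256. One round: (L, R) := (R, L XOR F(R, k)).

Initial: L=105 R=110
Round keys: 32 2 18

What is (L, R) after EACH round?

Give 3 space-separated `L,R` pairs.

Answer: 110,174 174,13 13,95

Derivation:
Round 1 (k=32): L=110 R=174
Round 2 (k=2): L=174 R=13
Round 3 (k=18): L=13 R=95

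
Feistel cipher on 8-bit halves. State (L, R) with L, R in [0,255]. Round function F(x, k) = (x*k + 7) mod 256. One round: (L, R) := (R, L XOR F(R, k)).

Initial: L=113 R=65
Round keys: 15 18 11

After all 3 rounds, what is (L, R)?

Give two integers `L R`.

Answer: 132 20

Derivation:
Round 1 (k=15): L=65 R=167
Round 2 (k=18): L=167 R=132
Round 3 (k=11): L=132 R=20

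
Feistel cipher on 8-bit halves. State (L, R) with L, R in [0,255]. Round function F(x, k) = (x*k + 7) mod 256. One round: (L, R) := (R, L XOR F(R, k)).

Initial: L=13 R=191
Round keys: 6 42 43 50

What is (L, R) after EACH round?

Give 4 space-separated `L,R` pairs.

Round 1 (k=6): L=191 R=140
Round 2 (k=42): L=140 R=64
Round 3 (k=43): L=64 R=75
Round 4 (k=50): L=75 R=237

Answer: 191,140 140,64 64,75 75,237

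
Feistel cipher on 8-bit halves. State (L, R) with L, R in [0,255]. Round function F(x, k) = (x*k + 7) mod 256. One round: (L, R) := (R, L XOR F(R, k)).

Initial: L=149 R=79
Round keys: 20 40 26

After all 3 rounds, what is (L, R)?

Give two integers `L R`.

Round 1 (k=20): L=79 R=166
Round 2 (k=40): L=166 R=184
Round 3 (k=26): L=184 R=17

Answer: 184 17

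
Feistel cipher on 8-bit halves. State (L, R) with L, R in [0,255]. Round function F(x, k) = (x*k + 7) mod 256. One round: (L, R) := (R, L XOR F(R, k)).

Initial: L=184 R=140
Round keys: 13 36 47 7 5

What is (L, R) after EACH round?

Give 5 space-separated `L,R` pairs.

Answer: 140,155 155,95 95,227 227,99 99,21

Derivation:
Round 1 (k=13): L=140 R=155
Round 2 (k=36): L=155 R=95
Round 3 (k=47): L=95 R=227
Round 4 (k=7): L=227 R=99
Round 5 (k=5): L=99 R=21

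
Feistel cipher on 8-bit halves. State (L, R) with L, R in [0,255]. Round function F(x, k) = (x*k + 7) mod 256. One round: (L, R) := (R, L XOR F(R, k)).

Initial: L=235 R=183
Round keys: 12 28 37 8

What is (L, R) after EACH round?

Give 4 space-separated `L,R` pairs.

Round 1 (k=12): L=183 R=112
Round 2 (k=28): L=112 R=240
Round 3 (k=37): L=240 R=199
Round 4 (k=8): L=199 R=207

Answer: 183,112 112,240 240,199 199,207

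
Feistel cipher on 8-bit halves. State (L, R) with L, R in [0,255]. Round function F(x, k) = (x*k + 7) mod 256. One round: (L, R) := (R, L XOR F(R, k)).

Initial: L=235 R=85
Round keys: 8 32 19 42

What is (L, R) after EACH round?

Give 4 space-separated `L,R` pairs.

Round 1 (k=8): L=85 R=68
Round 2 (k=32): L=68 R=210
Round 3 (k=19): L=210 R=217
Round 4 (k=42): L=217 R=115

Answer: 85,68 68,210 210,217 217,115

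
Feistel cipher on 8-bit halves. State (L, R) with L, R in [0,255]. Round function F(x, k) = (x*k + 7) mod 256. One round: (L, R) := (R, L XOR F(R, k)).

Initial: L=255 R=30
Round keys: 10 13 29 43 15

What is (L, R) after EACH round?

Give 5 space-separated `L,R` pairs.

Round 1 (k=10): L=30 R=204
Round 2 (k=13): L=204 R=125
Round 3 (k=29): L=125 R=252
Round 4 (k=43): L=252 R=38
Round 5 (k=15): L=38 R=189

Answer: 30,204 204,125 125,252 252,38 38,189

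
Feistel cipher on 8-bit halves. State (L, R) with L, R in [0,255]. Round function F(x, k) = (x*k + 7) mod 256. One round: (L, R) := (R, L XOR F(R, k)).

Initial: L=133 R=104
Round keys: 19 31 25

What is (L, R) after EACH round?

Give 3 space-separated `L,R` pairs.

Round 1 (k=19): L=104 R=58
Round 2 (k=31): L=58 R=101
Round 3 (k=25): L=101 R=222

Answer: 104,58 58,101 101,222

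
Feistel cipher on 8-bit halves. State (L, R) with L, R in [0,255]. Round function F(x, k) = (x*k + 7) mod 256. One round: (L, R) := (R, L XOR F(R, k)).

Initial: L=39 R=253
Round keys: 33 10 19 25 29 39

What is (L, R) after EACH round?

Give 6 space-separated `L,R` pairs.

Round 1 (k=33): L=253 R=131
Round 2 (k=10): L=131 R=216
Round 3 (k=19): L=216 R=140
Round 4 (k=25): L=140 R=107
Round 5 (k=29): L=107 R=170
Round 6 (k=39): L=170 R=134

Answer: 253,131 131,216 216,140 140,107 107,170 170,134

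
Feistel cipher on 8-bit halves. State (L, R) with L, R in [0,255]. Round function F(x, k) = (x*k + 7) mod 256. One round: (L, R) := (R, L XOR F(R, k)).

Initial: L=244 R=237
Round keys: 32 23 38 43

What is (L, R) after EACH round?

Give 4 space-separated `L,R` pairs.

Answer: 237,83 83,145 145,222 222,192

Derivation:
Round 1 (k=32): L=237 R=83
Round 2 (k=23): L=83 R=145
Round 3 (k=38): L=145 R=222
Round 4 (k=43): L=222 R=192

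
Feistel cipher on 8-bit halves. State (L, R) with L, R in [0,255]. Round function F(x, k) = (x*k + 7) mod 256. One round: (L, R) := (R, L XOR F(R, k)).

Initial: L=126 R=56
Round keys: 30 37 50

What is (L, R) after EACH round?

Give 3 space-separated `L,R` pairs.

Answer: 56,233 233,140 140,182

Derivation:
Round 1 (k=30): L=56 R=233
Round 2 (k=37): L=233 R=140
Round 3 (k=50): L=140 R=182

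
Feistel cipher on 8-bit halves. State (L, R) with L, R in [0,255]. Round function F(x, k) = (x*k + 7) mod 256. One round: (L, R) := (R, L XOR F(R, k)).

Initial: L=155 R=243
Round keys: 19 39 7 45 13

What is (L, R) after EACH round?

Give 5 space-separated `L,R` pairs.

Round 1 (k=19): L=243 R=139
Round 2 (k=39): L=139 R=199
Round 3 (k=7): L=199 R=243
Round 4 (k=45): L=243 R=121
Round 5 (k=13): L=121 R=223

Answer: 243,139 139,199 199,243 243,121 121,223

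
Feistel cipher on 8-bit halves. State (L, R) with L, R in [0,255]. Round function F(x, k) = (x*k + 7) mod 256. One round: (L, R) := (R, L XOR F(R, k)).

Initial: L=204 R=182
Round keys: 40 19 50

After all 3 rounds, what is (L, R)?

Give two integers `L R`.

Round 1 (k=40): L=182 R=187
Round 2 (k=19): L=187 R=94
Round 3 (k=50): L=94 R=216

Answer: 94 216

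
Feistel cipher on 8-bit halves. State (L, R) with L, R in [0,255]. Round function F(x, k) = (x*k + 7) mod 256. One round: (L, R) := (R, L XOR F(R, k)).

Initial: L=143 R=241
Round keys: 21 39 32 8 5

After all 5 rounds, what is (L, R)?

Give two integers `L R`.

Round 1 (k=21): L=241 R=67
Round 2 (k=39): L=67 R=205
Round 3 (k=32): L=205 R=228
Round 4 (k=8): L=228 R=234
Round 5 (k=5): L=234 R=125

Answer: 234 125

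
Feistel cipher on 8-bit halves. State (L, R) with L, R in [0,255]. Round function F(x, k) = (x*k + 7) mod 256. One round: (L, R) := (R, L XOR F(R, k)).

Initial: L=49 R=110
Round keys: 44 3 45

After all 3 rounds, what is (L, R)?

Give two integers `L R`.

Answer: 207 180

Derivation:
Round 1 (k=44): L=110 R=222
Round 2 (k=3): L=222 R=207
Round 3 (k=45): L=207 R=180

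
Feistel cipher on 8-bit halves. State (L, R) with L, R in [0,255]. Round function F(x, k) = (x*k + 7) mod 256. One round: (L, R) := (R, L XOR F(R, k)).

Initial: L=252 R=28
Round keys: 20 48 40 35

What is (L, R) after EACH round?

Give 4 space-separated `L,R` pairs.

Round 1 (k=20): L=28 R=203
Round 2 (k=48): L=203 R=11
Round 3 (k=40): L=11 R=116
Round 4 (k=35): L=116 R=232

Answer: 28,203 203,11 11,116 116,232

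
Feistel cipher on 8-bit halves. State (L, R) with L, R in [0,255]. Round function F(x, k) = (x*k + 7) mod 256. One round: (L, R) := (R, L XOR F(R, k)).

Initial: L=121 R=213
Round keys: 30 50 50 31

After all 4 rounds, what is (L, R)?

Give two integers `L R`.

Answer: 159 82

Derivation:
Round 1 (k=30): L=213 R=132
Round 2 (k=50): L=132 R=26
Round 3 (k=50): L=26 R=159
Round 4 (k=31): L=159 R=82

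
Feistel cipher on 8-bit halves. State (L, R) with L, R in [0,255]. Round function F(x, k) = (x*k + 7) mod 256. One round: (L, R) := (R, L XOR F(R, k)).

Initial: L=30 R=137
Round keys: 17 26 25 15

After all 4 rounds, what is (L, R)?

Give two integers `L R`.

Answer: 111 82

Derivation:
Round 1 (k=17): L=137 R=62
Round 2 (k=26): L=62 R=218
Round 3 (k=25): L=218 R=111
Round 4 (k=15): L=111 R=82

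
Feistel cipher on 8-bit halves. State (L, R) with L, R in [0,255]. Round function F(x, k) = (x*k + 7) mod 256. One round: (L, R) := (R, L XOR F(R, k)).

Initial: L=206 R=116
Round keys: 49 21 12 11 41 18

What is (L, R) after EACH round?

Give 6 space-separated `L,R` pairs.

Round 1 (k=49): L=116 R=245
Round 2 (k=21): L=245 R=84
Round 3 (k=12): L=84 R=2
Round 4 (k=11): L=2 R=73
Round 5 (k=41): L=73 R=186
Round 6 (k=18): L=186 R=82

Answer: 116,245 245,84 84,2 2,73 73,186 186,82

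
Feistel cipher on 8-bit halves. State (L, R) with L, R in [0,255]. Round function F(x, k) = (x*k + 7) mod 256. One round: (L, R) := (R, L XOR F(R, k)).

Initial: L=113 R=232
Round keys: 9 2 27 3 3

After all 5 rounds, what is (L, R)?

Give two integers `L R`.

Answer: 90 219

Derivation:
Round 1 (k=9): L=232 R=94
Round 2 (k=2): L=94 R=43
Round 3 (k=27): L=43 R=206
Round 4 (k=3): L=206 R=90
Round 5 (k=3): L=90 R=219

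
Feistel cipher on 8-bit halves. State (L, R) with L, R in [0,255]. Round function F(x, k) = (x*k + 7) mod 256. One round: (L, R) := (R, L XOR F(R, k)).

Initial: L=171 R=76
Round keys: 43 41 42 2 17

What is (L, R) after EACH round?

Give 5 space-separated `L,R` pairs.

Round 1 (k=43): L=76 R=96
Round 2 (k=41): L=96 R=43
Round 3 (k=42): L=43 R=117
Round 4 (k=2): L=117 R=218
Round 5 (k=17): L=218 R=244

Answer: 76,96 96,43 43,117 117,218 218,244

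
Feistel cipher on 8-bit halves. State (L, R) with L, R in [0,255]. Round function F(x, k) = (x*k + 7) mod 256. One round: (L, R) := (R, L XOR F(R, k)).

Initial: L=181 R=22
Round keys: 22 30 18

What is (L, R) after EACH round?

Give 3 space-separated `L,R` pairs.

Round 1 (k=22): L=22 R=94
Round 2 (k=30): L=94 R=29
Round 3 (k=18): L=29 R=79

Answer: 22,94 94,29 29,79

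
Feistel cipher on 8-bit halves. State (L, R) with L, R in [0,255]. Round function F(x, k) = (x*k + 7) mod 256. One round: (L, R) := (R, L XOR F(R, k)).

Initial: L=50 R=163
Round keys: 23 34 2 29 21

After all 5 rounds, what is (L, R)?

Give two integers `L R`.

Answer: 60 42

Derivation:
Round 1 (k=23): L=163 R=158
Round 2 (k=34): L=158 R=160
Round 3 (k=2): L=160 R=217
Round 4 (k=29): L=217 R=60
Round 5 (k=21): L=60 R=42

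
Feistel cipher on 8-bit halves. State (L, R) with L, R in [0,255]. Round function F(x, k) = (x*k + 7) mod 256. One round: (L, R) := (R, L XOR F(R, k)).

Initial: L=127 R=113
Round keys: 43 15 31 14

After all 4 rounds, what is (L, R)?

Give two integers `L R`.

Answer: 65 190

Derivation:
Round 1 (k=43): L=113 R=125
Round 2 (k=15): L=125 R=43
Round 3 (k=31): L=43 R=65
Round 4 (k=14): L=65 R=190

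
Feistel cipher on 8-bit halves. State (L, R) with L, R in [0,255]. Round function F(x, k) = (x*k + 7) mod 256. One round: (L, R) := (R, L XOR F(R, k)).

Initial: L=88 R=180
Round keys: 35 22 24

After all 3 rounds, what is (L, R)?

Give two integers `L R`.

Round 1 (k=35): L=180 R=251
Round 2 (k=22): L=251 R=45
Round 3 (k=24): L=45 R=196

Answer: 45 196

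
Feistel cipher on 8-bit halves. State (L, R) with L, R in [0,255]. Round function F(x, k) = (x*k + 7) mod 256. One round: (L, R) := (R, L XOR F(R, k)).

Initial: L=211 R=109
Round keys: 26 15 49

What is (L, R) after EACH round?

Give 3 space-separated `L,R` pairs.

Answer: 109,202 202,176 176,125

Derivation:
Round 1 (k=26): L=109 R=202
Round 2 (k=15): L=202 R=176
Round 3 (k=49): L=176 R=125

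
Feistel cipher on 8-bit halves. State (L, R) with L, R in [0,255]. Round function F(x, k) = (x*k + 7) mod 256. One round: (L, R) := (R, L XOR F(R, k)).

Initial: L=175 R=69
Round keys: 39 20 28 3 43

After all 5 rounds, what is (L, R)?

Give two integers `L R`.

Round 1 (k=39): L=69 R=37
Round 2 (k=20): L=37 R=174
Round 3 (k=28): L=174 R=42
Round 4 (k=3): L=42 R=43
Round 5 (k=43): L=43 R=106

Answer: 43 106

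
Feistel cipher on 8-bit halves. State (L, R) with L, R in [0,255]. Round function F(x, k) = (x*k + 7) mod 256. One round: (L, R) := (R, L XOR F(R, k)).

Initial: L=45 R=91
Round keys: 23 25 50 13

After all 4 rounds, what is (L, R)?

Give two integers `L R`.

Round 1 (k=23): L=91 R=25
Round 2 (k=25): L=25 R=35
Round 3 (k=50): L=35 R=196
Round 4 (k=13): L=196 R=216

Answer: 196 216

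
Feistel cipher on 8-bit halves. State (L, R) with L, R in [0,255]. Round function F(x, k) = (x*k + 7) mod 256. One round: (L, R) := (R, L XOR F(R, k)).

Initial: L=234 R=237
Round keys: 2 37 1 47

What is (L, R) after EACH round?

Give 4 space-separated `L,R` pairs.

Round 1 (k=2): L=237 R=11
Round 2 (k=37): L=11 R=115
Round 3 (k=1): L=115 R=113
Round 4 (k=47): L=113 R=181

Answer: 237,11 11,115 115,113 113,181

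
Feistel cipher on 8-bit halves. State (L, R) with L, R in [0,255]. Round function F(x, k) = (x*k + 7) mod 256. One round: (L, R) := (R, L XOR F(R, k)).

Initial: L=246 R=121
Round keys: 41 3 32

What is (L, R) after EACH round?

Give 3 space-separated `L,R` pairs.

Round 1 (k=41): L=121 R=158
Round 2 (k=3): L=158 R=152
Round 3 (k=32): L=152 R=153

Answer: 121,158 158,152 152,153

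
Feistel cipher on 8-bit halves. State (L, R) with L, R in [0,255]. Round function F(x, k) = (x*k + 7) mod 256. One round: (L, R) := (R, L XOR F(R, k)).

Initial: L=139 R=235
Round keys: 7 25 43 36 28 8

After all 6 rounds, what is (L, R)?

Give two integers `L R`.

Answer: 46 217

Derivation:
Round 1 (k=7): L=235 R=255
Round 2 (k=25): L=255 R=5
Round 3 (k=43): L=5 R=33
Round 4 (k=36): L=33 R=174
Round 5 (k=28): L=174 R=46
Round 6 (k=8): L=46 R=217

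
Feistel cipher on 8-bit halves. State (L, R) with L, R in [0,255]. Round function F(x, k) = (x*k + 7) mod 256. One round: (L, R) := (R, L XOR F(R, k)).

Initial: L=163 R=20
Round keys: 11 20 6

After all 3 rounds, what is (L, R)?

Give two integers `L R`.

Round 1 (k=11): L=20 R=64
Round 2 (k=20): L=64 R=19
Round 3 (k=6): L=19 R=57

Answer: 19 57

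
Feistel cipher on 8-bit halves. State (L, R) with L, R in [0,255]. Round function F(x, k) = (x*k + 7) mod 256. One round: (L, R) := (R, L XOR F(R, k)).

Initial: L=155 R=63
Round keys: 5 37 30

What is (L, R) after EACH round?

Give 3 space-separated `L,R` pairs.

Round 1 (k=5): L=63 R=217
Round 2 (k=37): L=217 R=91
Round 3 (k=30): L=91 R=104

Answer: 63,217 217,91 91,104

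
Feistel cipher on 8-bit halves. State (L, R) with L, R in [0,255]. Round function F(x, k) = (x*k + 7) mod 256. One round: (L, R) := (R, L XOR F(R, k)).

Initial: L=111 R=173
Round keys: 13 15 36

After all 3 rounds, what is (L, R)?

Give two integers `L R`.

Round 1 (k=13): L=173 R=191
Round 2 (k=15): L=191 R=149
Round 3 (k=36): L=149 R=68

Answer: 149 68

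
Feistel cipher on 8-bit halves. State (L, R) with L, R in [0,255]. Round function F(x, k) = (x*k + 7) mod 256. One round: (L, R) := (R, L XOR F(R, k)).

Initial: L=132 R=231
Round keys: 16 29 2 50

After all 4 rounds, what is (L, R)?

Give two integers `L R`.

Round 1 (k=16): L=231 R=243
Round 2 (k=29): L=243 R=105
Round 3 (k=2): L=105 R=42
Round 4 (k=50): L=42 R=82

Answer: 42 82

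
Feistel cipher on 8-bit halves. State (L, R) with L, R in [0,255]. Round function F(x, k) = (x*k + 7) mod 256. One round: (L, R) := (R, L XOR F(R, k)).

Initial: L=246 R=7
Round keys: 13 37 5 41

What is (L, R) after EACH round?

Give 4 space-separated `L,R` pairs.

Answer: 7,148 148,108 108,183 183,58

Derivation:
Round 1 (k=13): L=7 R=148
Round 2 (k=37): L=148 R=108
Round 3 (k=5): L=108 R=183
Round 4 (k=41): L=183 R=58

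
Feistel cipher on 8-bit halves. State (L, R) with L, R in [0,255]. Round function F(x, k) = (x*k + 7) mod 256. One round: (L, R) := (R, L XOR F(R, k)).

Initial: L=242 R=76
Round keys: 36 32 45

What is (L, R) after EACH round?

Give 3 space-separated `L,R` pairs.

Round 1 (k=36): L=76 R=69
Round 2 (k=32): L=69 R=235
Round 3 (k=45): L=235 R=19

Answer: 76,69 69,235 235,19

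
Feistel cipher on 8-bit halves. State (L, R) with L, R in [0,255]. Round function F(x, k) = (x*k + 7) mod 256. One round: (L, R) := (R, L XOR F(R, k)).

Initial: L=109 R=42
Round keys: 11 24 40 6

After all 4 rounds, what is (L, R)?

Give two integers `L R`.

Answer: 183 60

Derivation:
Round 1 (k=11): L=42 R=184
Round 2 (k=24): L=184 R=109
Round 3 (k=40): L=109 R=183
Round 4 (k=6): L=183 R=60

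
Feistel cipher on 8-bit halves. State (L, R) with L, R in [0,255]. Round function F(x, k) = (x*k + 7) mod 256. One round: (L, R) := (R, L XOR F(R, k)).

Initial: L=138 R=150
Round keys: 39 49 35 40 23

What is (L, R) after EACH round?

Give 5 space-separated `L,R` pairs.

Answer: 150,107 107,20 20,168 168,83 83,212

Derivation:
Round 1 (k=39): L=150 R=107
Round 2 (k=49): L=107 R=20
Round 3 (k=35): L=20 R=168
Round 4 (k=40): L=168 R=83
Round 5 (k=23): L=83 R=212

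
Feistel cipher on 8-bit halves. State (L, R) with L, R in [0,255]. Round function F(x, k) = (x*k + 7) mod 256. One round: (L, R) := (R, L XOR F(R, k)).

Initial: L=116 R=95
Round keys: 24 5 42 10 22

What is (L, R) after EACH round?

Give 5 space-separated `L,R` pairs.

Answer: 95,155 155,81 81,202 202,186 186,201

Derivation:
Round 1 (k=24): L=95 R=155
Round 2 (k=5): L=155 R=81
Round 3 (k=42): L=81 R=202
Round 4 (k=10): L=202 R=186
Round 5 (k=22): L=186 R=201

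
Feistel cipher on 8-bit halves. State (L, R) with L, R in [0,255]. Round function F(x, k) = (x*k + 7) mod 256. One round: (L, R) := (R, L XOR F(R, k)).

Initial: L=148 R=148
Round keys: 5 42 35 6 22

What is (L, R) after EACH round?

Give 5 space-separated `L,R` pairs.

Answer: 148,127 127,73 73,125 125,188 188,82

Derivation:
Round 1 (k=5): L=148 R=127
Round 2 (k=42): L=127 R=73
Round 3 (k=35): L=73 R=125
Round 4 (k=6): L=125 R=188
Round 5 (k=22): L=188 R=82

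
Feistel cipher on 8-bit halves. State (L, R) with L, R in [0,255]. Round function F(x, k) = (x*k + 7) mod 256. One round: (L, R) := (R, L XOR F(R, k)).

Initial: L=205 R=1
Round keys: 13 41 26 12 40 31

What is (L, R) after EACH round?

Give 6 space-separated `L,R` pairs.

Round 1 (k=13): L=1 R=217
Round 2 (k=41): L=217 R=201
Round 3 (k=26): L=201 R=168
Round 4 (k=12): L=168 R=46
Round 5 (k=40): L=46 R=159
Round 6 (k=31): L=159 R=102

Answer: 1,217 217,201 201,168 168,46 46,159 159,102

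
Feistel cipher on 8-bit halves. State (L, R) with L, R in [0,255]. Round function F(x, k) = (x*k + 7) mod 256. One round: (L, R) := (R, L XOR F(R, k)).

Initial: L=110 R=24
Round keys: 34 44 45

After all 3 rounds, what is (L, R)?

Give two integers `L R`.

Answer: 75 111

Derivation:
Round 1 (k=34): L=24 R=89
Round 2 (k=44): L=89 R=75
Round 3 (k=45): L=75 R=111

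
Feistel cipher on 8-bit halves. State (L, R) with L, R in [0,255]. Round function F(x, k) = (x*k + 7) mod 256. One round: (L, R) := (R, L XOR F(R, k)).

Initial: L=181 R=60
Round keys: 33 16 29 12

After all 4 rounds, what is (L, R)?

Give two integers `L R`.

Round 1 (k=33): L=60 R=118
Round 2 (k=16): L=118 R=91
Round 3 (k=29): L=91 R=32
Round 4 (k=12): L=32 R=220

Answer: 32 220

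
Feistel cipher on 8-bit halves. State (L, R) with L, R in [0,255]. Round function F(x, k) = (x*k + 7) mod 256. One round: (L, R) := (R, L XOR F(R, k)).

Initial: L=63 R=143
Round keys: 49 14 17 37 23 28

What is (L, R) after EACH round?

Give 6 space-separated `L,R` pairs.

Answer: 143,89 89,106 106,72 72,5 5,50 50,122

Derivation:
Round 1 (k=49): L=143 R=89
Round 2 (k=14): L=89 R=106
Round 3 (k=17): L=106 R=72
Round 4 (k=37): L=72 R=5
Round 5 (k=23): L=5 R=50
Round 6 (k=28): L=50 R=122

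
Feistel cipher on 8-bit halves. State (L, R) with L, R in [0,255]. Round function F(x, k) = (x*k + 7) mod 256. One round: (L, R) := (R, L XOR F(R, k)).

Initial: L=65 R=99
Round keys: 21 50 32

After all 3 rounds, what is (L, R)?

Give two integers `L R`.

Round 1 (k=21): L=99 R=103
Round 2 (k=50): L=103 R=70
Round 3 (k=32): L=70 R=160

Answer: 70 160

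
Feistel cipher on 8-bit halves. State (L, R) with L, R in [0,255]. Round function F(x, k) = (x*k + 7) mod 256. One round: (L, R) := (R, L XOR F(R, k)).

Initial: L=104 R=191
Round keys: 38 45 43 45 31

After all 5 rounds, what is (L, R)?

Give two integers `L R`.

Answer: 183 209

Derivation:
Round 1 (k=38): L=191 R=9
Round 2 (k=45): L=9 R=35
Round 3 (k=43): L=35 R=225
Round 4 (k=45): L=225 R=183
Round 5 (k=31): L=183 R=209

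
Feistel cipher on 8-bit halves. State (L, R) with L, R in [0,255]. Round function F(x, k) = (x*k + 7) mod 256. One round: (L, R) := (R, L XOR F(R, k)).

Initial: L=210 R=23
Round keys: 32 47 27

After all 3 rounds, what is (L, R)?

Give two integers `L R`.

Answer: 213 75

Derivation:
Round 1 (k=32): L=23 R=53
Round 2 (k=47): L=53 R=213
Round 3 (k=27): L=213 R=75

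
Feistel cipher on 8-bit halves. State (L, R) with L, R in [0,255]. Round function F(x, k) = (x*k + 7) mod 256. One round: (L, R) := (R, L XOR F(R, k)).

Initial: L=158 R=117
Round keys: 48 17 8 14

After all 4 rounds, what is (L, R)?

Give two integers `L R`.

Round 1 (k=48): L=117 R=105
Round 2 (k=17): L=105 R=117
Round 3 (k=8): L=117 R=198
Round 4 (k=14): L=198 R=174

Answer: 198 174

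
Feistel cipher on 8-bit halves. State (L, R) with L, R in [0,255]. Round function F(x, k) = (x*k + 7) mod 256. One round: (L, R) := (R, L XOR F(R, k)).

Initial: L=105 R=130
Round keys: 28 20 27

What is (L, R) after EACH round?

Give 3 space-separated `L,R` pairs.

Round 1 (k=28): L=130 R=86
Round 2 (k=20): L=86 R=61
Round 3 (k=27): L=61 R=32

Answer: 130,86 86,61 61,32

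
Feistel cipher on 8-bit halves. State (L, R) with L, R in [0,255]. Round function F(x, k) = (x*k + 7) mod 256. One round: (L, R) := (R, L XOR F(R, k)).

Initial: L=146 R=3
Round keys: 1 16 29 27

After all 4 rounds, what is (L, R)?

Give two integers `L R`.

Answer: 99 252

Derivation:
Round 1 (k=1): L=3 R=152
Round 2 (k=16): L=152 R=132
Round 3 (k=29): L=132 R=99
Round 4 (k=27): L=99 R=252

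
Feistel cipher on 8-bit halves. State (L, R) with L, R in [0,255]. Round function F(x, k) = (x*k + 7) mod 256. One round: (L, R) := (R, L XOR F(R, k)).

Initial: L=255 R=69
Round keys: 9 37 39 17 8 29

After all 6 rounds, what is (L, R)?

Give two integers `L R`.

Round 1 (k=9): L=69 R=139
Round 2 (k=37): L=139 R=91
Round 3 (k=39): L=91 R=111
Round 4 (k=17): L=111 R=61
Round 5 (k=8): L=61 R=128
Round 6 (k=29): L=128 R=186

Answer: 128 186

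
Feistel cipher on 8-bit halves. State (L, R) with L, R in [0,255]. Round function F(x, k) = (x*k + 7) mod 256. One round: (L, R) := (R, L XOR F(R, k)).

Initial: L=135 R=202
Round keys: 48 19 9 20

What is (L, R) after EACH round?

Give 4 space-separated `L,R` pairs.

Round 1 (k=48): L=202 R=96
Round 2 (k=19): L=96 R=237
Round 3 (k=9): L=237 R=60
Round 4 (k=20): L=60 R=90

Answer: 202,96 96,237 237,60 60,90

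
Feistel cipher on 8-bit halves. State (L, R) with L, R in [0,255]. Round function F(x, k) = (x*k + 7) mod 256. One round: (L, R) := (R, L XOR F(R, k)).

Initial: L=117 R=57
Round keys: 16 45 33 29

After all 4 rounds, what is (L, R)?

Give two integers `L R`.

Round 1 (k=16): L=57 R=226
Round 2 (k=45): L=226 R=248
Round 3 (k=33): L=248 R=29
Round 4 (k=29): L=29 R=168

Answer: 29 168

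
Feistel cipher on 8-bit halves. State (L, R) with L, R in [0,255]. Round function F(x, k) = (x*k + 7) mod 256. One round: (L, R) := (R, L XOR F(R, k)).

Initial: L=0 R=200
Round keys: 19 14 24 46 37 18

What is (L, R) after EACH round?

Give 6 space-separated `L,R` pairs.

Answer: 200,223 223,241 241,64 64,118 118,85 85,119

Derivation:
Round 1 (k=19): L=200 R=223
Round 2 (k=14): L=223 R=241
Round 3 (k=24): L=241 R=64
Round 4 (k=46): L=64 R=118
Round 5 (k=37): L=118 R=85
Round 6 (k=18): L=85 R=119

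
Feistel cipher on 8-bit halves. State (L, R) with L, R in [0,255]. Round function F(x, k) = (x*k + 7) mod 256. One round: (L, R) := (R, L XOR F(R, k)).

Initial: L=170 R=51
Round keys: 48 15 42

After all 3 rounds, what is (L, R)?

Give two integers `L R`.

Round 1 (k=48): L=51 R=61
Round 2 (k=15): L=61 R=169
Round 3 (k=42): L=169 R=252

Answer: 169 252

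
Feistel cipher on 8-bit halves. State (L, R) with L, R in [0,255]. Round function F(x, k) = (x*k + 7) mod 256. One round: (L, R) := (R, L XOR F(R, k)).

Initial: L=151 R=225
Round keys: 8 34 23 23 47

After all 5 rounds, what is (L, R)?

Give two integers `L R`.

Answer: 80 110

Derivation:
Round 1 (k=8): L=225 R=152
Round 2 (k=34): L=152 R=214
Round 3 (k=23): L=214 R=217
Round 4 (k=23): L=217 R=80
Round 5 (k=47): L=80 R=110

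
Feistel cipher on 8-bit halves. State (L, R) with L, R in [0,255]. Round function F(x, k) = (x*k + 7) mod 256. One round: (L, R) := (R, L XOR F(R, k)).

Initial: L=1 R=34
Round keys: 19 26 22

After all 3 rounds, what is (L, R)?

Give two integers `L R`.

Round 1 (k=19): L=34 R=140
Round 2 (k=26): L=140 R=29
Round 3 (k=22): L=29 R=9

Answer: 29 9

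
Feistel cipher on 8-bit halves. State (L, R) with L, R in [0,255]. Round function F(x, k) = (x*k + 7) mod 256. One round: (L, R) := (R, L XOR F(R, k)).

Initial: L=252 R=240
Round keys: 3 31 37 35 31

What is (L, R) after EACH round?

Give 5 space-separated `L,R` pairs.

Round 1 (k=3): L=240 R=43
Round 2 (k=31): L=43 R=204
Round 3 (k=37): L=204 R=168
Round 4 (k=35): L=168 R=51
Round 5 (k=31): L=51 R=156

Answer: 240,43 43,204 204,168 168,51 51,156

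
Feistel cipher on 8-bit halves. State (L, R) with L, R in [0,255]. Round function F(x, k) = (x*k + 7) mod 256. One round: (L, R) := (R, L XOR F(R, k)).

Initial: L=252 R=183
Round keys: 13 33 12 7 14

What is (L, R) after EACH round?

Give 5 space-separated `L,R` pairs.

Round 1 (k=13): L=183 R=174
Round 2 (k=33): L=174 R=194
Round 3 (k=12): L=194 R=177
Round 4 (k=7): L=177 R=28
Round 5 (k=14): L=28 R=62

Answer: 183,174 174,194 194,177 177,28 28,62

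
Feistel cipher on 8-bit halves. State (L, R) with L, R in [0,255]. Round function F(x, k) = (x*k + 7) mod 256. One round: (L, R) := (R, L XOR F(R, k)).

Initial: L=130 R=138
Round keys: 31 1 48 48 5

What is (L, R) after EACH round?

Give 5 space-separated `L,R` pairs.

Round 1 (k=31): L=138 R=63
Round 2 (k=1): L=63 R=204
Round 3 (k=48): L=204 R=120
Round 4 (k=48): L=120 R=75
Round 5 (k=5): L=75 R=6

Answer: 138,63 63,204 204,120 120,75 75,6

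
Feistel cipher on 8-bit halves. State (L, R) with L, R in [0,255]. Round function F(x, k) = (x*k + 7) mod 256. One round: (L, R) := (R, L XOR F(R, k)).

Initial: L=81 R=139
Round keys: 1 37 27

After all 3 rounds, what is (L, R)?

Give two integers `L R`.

Answer: 189 53

Derivation:
Round 1 (k=1): L=139 R=195
Round 2 (k=37): L=195 R=189
Round 3 (k=27): L=189 R=53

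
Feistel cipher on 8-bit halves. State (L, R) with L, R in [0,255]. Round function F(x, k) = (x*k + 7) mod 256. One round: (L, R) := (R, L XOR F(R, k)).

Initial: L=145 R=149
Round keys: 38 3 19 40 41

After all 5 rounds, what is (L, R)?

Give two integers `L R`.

Answer: 57 21

Derivation:
Round 1 (k=38): L=149 R=180
Round 2 (k=3): L=180 R=182
Round 3 (k=19): L=182 R=61
Round 4 (k=40): L=61 R=57
Round 5 (k=41): L=57 R=21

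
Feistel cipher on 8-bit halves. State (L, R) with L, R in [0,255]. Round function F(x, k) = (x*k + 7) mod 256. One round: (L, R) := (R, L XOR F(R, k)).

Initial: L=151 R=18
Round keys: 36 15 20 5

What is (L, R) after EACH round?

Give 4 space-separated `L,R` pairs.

Answer: 18,24 24,125 125,211 211,91

Derivation:
Round 1 (k=36): L=18 R=24
Round 2 (k=15): L=24 R=125
Round 3 (k=20): L=125 R=211
Round 4 (k=5): L=211 R=91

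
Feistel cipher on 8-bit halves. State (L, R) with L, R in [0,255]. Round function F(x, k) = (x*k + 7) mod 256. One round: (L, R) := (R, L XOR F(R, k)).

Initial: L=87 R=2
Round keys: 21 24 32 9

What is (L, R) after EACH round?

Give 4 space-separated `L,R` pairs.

Round 1 (k=21): L=2 R=102
Round 2 (k=24): L=102 R=149
Round 3 (k=32): L=149 R=193
Round 4 (k=9): L=193 R=69

Answer: 2,102 102,149 149,193 193,69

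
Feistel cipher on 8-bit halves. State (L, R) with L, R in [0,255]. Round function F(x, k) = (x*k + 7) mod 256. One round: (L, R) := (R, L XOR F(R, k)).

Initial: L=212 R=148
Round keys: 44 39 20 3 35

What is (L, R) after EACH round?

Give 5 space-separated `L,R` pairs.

Round 1 (k=44): L=148 R=163
Round 2 (k=39): L=163 R=72
Round 3 (k=20): L=72 R=4
Round 4 (k=3): L=4 R=91
Round 5 (k=35): L=91 R=124

Answer: 148,163 163,72 72,4 4,91 91,124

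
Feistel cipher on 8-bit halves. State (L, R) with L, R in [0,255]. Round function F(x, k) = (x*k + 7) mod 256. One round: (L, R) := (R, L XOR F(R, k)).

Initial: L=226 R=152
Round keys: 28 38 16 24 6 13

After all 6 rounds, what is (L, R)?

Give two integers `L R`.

Round 1 (k=28): L=152 R=69
Round 2 (k=38): L=69 R=221
Round 3 (k=16): L=221 R=146
Round 4 (k=24): L=146 R=106
Round 5 (k=6): L=106 R=17
Round 6 (k=13): L=17 R=142

Answer: 17 142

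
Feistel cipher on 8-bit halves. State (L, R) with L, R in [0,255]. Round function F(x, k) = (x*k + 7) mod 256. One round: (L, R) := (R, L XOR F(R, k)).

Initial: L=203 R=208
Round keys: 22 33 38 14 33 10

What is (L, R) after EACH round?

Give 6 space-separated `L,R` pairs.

Round 1 (k=22): L=208 R=44
Round 2 (k=33): L=44 R=99
Round 3 (k=38): L=99 R=149
Round 4 (k=14): L=149 R=78
Round 5 (k=33): L=78 R=128
Round 6 (k=10): L=128 R=73

Answer: 208,44 44,99 99,149 149,78 78,128 128,73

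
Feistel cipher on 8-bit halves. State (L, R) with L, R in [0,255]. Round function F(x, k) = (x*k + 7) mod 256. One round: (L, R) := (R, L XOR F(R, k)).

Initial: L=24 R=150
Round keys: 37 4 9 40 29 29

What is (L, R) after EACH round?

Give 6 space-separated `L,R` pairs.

Answer: 150,173 173,45 45,49 49,130 130,240 240,181

Derivation:
Round 1 (k=37): L=150 R=173
Round 2 (k=4): L=173 R=45
Round 3 (k=9): L=45 R=49
Round 4 (k=40): L=49 R=130
Round 5 (k=29): L=130 R=240
Round 6 (k=29): L=240 R=181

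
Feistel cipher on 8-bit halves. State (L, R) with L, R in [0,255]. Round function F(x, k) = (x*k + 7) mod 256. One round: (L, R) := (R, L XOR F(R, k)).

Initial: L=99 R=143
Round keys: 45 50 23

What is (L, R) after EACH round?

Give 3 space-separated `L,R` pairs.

Answer: 143,73 73,198 198,152

Derivation:
Round 1 (k=45): L=143 R=73
Round 2 (k=50): L=73 R=198
Round 3 (k=23): L=198 R=152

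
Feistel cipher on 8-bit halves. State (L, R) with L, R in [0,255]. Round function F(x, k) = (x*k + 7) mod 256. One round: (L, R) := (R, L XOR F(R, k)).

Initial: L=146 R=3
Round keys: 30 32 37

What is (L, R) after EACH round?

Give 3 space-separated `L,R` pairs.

Answer: 3,243 243,100 100,136

Derivation:
Round 1 (k=30): L=3 R=243
Round 2 (k=32): L=243 R=100
Round 3 (k=37): L=100 R=136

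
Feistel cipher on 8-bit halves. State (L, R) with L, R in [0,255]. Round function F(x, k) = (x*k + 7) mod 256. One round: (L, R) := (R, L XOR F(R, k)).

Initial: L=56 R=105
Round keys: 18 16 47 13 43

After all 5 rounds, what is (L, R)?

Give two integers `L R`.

Round 1 (k=18): L=105 R=81
Round 2 (k=16): L=81 R=126
Round 3 (k=47): L=126 R=120
Round 4 (k=13): L=120 R=97
Round 5 (k=43): L=97 R=42

Answer: 97 42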